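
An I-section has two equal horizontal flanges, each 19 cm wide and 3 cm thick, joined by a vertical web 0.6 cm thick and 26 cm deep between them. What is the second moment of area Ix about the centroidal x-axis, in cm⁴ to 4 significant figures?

Ix ≈ 2.493 × 10⁴ cm⁴

Treat the section as a set of non-overlapping primitives; coordinates are from the bounding-box lower-left.
Bottom flange: 19 × 3, A = 57 cm², y = 1.5 cm, Ī = 42.75 cm⁴.
Web: 0.6 × 26, A = 15.6 cm², y = 16 cm, Ī = 878.8 cm⁴.
Top flange: 19 × 3, A = 57 cm², y = 30.5 cm, Ī = 42.75 cm⁴.
By symmetry the centroid is at mid-height, ȳ = 16 cm.
Transfer each piece to the centroidal x-axis using Ī + A·d² with d = y − 16:
  bottom flange: d = -14.5 cm → contributes +12 027 cm⁴
  web: d = 0 cm → contributes +878.8 cm⁴
  top flange: d = 14.5 cm → contributes +12 027 cm⁴
Total I = 24932.8 cm⁴.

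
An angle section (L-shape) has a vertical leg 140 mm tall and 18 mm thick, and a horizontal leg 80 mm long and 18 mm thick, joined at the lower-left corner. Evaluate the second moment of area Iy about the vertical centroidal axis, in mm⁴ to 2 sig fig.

Iy ≈ 1.7 × 10⁶ mm⁴

Split into non-overlapping primitives; take the origin at the lower-left of the bounding box.
Vertical leg: 18 × 140, A = 2 520 mm², x = 9 mm, Ī = 68 040 mm⁴.
Horizontal leg (remainder): 62 × 18, A = 1 116 mm², x = 49 mm, Ī = 357 492 mm⁴.
Centroid: x̄ = ΣA·x / ΣA = 21.28 mm.
Transfer each piece to the vertical centroidal axis using Ī + A·d² with d = x − 21.28:
  vertical leg: d = -12.28 mm → contributes +447 880 mm⁴
  horizontal leg (remainder): d = 27.72 mm → contributes +1 215 196 mm⁴
Total I = 1 663 077 mm⁴.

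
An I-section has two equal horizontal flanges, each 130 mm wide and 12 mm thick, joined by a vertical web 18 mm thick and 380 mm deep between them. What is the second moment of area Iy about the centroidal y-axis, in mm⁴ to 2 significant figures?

Iy ≈ 4.6 × 10⁶ mm⁴

Split into non-overlapping primitives; take the origin at the lower-left of the bounding box.
Bottom flange: 130 × 12, A = 1 560 mm², x = 65 mm, Ī = 2 197 000 mm⁴.
Web: 18 × 380, A = 6 840 mm², x = 65 mm, Ī = 184 680 mm⁴.
Top flange: 130 × 12, A = 1 560 mm², x = 65 mm, Ī = 2 197 000 mm⁴.
By symmetry the centroid is at mid-width, x̄ = 65 mm.
All pieces are centred on the centroidal y-axis, so I = ΣĪ = 4 578 680 mm⁴.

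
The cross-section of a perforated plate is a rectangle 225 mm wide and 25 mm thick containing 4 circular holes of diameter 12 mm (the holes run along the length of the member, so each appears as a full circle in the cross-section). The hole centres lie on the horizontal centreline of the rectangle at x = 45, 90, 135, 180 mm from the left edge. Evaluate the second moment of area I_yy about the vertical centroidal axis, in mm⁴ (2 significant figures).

Split into non-overlapping primitives; take the origin at the lower-left of the bounding box.
Plate: 225 × 25, A = 5 625 mm², x = 112.5 mm, Ī = 23 730 469 mm⁴.
Hole 1 (subtracted): ⌀12, A = 113.1 mm², x = 45 mm, Ī = 1 018 mm⁴.
Hole 2 (subtracted): ⌀12, A = 113.1 mm², x = 90 mm, Ī = 1 018 mm⁴.
Hole 3 (subtracted): ⌀12, A = 113.1 mm², x = 135 mm, Ī = 1 018 mm⁴.
Hole 4 (subtracted): ⌀12, A = 113.1 mm², x = 180 mm, Ī = 1 018 mm⁴.
By symmetry the centroid is at mid-width, x̄ = 112.5 mm.
Transfer each piece to the vertical centroidal axis using Ī + A·d² with d = x − 112.5:
  plate: d = 0 mm → contributes +23 730 469 mm⁴
  hole 1: d = -67.5 mm → contributes −516 318 mm⁴
  hole 2: d = -22.5 mm → contributes −58 273 mm⁴
  hole 3: d = 22.5 mm → contributes −58 273 mm⁴
  hole 4: d = 67.5 mm → contributes −516 318 mm⁴
Total I = 22 581 287 mm⁴.

I_yy ≈ 2.3 × 10⁷ mm⁴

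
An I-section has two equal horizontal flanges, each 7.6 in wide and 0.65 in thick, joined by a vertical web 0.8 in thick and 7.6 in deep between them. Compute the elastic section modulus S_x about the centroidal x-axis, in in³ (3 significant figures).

Break the section into simple shapes (no overlaps), measuring from the bottom-left corner of the bounding box.
Bottom flange: 7.6 × 0.65, A = 4.94 in², y = 0.325 in, Ī = 0.17393 in⁴.
Web: 0.8 × 7.6, A = 6.08 in², y = 4.45 in, Ī = 29.265 in⁴.
Top flange: 7.6 × 0.65, A = 4.94 in², y = 8.575 in, Ī = 0.17393 in⁴.
By symmetry the centroid is at mid-height, ȳ = 4.45 in.
Transfer each piece to the centroidal x-axis using Ī + A·d² with d = y − 4.45:
  bottom flange: d = -4.125 in → contributes +84.231 in⁴
  web: d = 0 in → contributes +29.265 in⁴
  top flange: d = 4.125 in → contributes +84.231 in⁴
Total I = 197.73 in⁴.
Extreme fibre distance c = 4.45 in; S = I/c = 44.433 in³.

S_x ≈ 44.4 in³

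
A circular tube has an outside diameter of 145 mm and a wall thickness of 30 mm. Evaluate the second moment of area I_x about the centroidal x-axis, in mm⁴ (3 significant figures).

Break the section into simple shapes (no overlaps), measuring from the bottom-left corner of the bounding box.
Outer circle: ⌀145, A = 16 513 mm², y = 72.5 mm, Ī = 21 699 109 mm⁴.
Bore (subtracted): ⌀85, A = 5674.5 mm², y = 72.5 mm, Ī = 2 562 392 mm⁴.
By symmetry the centroid is at mid-height, ȳ = 72.5 mm.
All pieces are centred on the centroidal x-axis, so I = ΣĪ (holes subtracted) = 19 136 717 mm⁴.

I_x ≈ 1.91 × 10⁷ mm⁴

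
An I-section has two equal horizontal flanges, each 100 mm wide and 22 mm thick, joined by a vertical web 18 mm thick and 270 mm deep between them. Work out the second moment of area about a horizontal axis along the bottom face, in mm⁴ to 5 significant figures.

Split into non-overlapping primitives; take the origin at the lower-left of the bounding box.
Bottom flange: 100 × 22, A = 2 200 mm², y = 11 mm, Ī = 88733.33 mm⁴.
Web: 18 × 270, A = 4 860 mm², y = 157 mm, Ī = 29 524 500 mm⁴.
Top flange: 100 × 22, A = 2 200 mm², y = 303 mm, Ī = 88733.33 mm⁴.
Transfer each piece to the bottom edge using Ī + A·d² with d = y − 0:
  bottom flange: d = 11 mm → contributes +354933.3 mm⁴
  web: d = 157 mm → contributes +149 318 640 mm⁴
  top flange: d = 303 mm → contributes +202 068 533 mm⁴
Total I = 351 742 107 mm⁴.

I_base ≈ 3.5174 × 10⁸ mm⁴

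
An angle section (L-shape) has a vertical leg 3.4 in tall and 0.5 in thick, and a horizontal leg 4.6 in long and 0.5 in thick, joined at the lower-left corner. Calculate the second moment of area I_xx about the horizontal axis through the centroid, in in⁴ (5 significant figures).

Treat the section as a set of non-overlapping primitives; coordinates are from the bounding-box lower-left.
Vertical leg: 0.5 × 3.4, A = 1.7 in², y = 1.7 in, Ī = 1.637667 in⁴.
Horizontal leg (remainder): 4.1 × 0.5, A = 2.05 in², y = 0.25 in, Ī = 0.04270833 in⁴.
Centroid: ȳ = ΣA·y / ΣA = 0.9073333 in.
Transfer each piece to the horizontal axis through the centroid using Ī + A·d² with d = y − 0.9073333:
  vertical leg: d = 0.7926667 in → contributes +2.705811 in⁴
  horizontal leg (remainder): d = -0.6573333 in → contributes +0.9284869 in⁴
Total I = 3.634298 in⁴.

I_xx ≈ 3.6343 in⁴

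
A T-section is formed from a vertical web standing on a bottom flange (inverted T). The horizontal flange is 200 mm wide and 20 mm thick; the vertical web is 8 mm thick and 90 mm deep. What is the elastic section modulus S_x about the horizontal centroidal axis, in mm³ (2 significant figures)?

Treat the section as a set of non-overlapping primitives; coordinates are from the bounding-box lower-left.
Flange: 200 × 20, A = 4 000 mm², y = 10 mm, Ī = 133 333 mm⁴.
Web: 8 × 90, A = 720 mm², y = 65 mm, Ī = 486 000 mm⁴.
Centroid: ȳ = ΣA·y / ΣA = 18.39 mm.
Transfer each piece to the horizontal centroidal axis using Ī + A·d² with d = y − 18.39:
  flange: d = -8.39 mm → contributes +414 890 mm⁴
  web: d = 46.61 mm → contributes +2 050 206 mm⁴
Total I = 2 465 096 mm⁴.
Extreme fibre distance c = 91.61 mm; S = I/c = 26 909 mm³.

S_x ≈ 2.7 × 10⁴ mm³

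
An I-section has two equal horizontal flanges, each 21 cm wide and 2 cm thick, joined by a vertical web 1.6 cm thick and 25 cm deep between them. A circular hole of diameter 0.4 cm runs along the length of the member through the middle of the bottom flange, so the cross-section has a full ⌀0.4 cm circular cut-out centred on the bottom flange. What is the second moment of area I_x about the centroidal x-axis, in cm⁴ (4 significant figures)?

Break the section into simple shapes (no overlaps), measuring from the bottom-left corner of the bounding box.
Bottom flange: 21 × 2, A = 42 cm², y = 1 cm, Ī = 14 cm⁴.
Web: 1.6 × 25, A = 40 cm², y = 14.5 cm, Ī = 2083.33 cm⁴.
Top flange: 21 × 2, A = 42 cm², y = 28 cm, Ī = 14 cm⁴.
Hole (subtracted): ⌀0.4, A = 0.125664 cm², y = 1 cm, Ī = 0.00125664 cm⁴.
Centroid: ȳ = ΣA·y / ΣA = 14.5137 cm.
Transfer each piece to the centroidal x-axis using Ī + A·d² with d = y − 14.5137:
  bottom flange: d = -13.5137 cm → contributes +7684.04 cm⁴
  web: d = -0.013695 cm → contributes +2083.34 cm⁴
  top flange: d = 13.4863 cm → contributes +7652.98 cm⁴
  hole: d = -13.5137 cm → contributes −22.95 cm⁴
Total I = 17397.4 cm⁴.

I_x ≈ 1.740 × 10⁴ cm⁴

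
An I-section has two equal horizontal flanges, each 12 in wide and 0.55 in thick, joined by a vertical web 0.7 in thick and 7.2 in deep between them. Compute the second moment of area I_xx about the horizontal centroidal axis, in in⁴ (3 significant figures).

Decompose the section into non-overlapping parts with the origin at the bottom-left of its bounding rectangle.
Bottom flange: 12 × 0.55, A = 6.6 in², y = 0.275 in, Ī = 0.16638 in⁴.
Web: 0.7 × 7.2, A = 5.04 in², y = 4.15 in, Ī = 21.773 in⁴.
Top flange: 12 × 0.55, A = 6.6 in², y = 8.025 in, Ī = 0.16638 in⁴.
By symmetry the centroid is at mid-height, ȳ = 4.15 in.
Transfer each piece to the horizontal centroidal axis using Ī + A·d² with d = y − 4.15:
  bottom flange: d = -3.875 in → contributes +99.27 in⁴
  web: d = 0 in → contributes +21.773 in⁴
  top flange: d = 3.875 in → contributes +99.27 in⁴
Total I = 220.31 in⁴.

I_xx ≈ 220 in⁴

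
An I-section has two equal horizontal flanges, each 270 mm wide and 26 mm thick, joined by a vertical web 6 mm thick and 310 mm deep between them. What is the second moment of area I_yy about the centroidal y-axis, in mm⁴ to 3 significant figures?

I_yy ≈ 8.53 × 10⁷ mm⁴

Split into non-overlapping primitives; take the origin at the lower-left of the bounding box.
Bottom flange: 270 × 26, A = 7 020 mm², x = 135 mm, Ī = 42 646 500 mm⁴.
Web: 6 × 310, A = 1 860 mm², x = 135 mm, Ī = 5 580 mm⁴.
Top flange: 270 × 26, A = 7 020 mm², x = 135 mm, Ī = 42 646 500 mm⁴.
By symmetry the centroid is at mid-width, x̄ = 135 mm.
All pieces are centred on the centroidal y-axis, so I = ΣĪ = 85 298 580 mm⁴.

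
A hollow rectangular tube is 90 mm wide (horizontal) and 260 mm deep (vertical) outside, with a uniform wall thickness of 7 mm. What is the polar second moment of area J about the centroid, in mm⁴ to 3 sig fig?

J ≈ 4.43 × 10⁷ mm⁴

Split into non-overlapping primitives; take the origin at the lower-left of the bounding box.
Outer rectangle: 90 × 260, A = 23 400 mm², y = 130 mm, Ī = 131 820 000 mm⁴.
Inner void (subtracted): 76 × 246, A = 18 696 mm², y = 130 mm, Ī = 94 283 928 mm⁴.
By symmetry the centroid is at mid-height, ȳ = 130 mm.
All pieces are centred on the centroidal x-axis, so I = ΣĪ (holes subtracted) = 37 536 072 mm⁴.
Repeating about the centroidal y-axis gives I_y = 6 795 992 mm⁴.
Polar second moment: J = I_x + I_y = 44 332 064 mm⁴.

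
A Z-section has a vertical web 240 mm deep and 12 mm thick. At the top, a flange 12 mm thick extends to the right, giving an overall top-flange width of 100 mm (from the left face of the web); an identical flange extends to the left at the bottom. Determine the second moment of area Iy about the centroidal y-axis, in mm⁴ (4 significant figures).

Iy ≈ 6.678 × 10⁶ mm⁴

Break the section into simple shapes (no overlaps), measuring from the bottom-left corner of the bounding box.
Web: 12 × 240, A = 2 880 mm², x = 94 mm, Ī = 34 560 mm⁴.
Top flange (beyond web): 88 × 12, A = 1 056 mm², x = 144 mm, Ī = 681 472 mm⁴.
Bottom flange (beyond web): 88 × 12, A = 1 056 mm², x = 44 mm, Ī = 681 472 mm⁴.
Centroid: x̄ = ΣA·x / ΣA = 94 mm.
Transfer each piece to the centroidal y-axis using Ī + A·d² with d = x − 94:
  web: d = 0 mm → contributes +34 560 mm⁴
  top flange (beyond web): d = 50 mm → contributes +3 321 472 mm⁴
  bottom flange (beyond web): d = -50 mm → contributes +3 321 472 mm⁴
Total I = 6 677 504 mm⁴.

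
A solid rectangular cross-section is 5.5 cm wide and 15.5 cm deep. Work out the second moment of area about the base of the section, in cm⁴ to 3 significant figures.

The section: 5.5 × 15.5, A = 85.25 cm², y = 7.75 cm, Ī = 1706.8 cm⁴.
Transfer it to a horizontal axis along the bottom face using Ī + A·d² with d = y − 0:
  the section: d = 7.75 cm → contributes +6827.1 cm⁴
Total I = 6827.1 cm⁴.

I_base ≈ 6830 cm⁴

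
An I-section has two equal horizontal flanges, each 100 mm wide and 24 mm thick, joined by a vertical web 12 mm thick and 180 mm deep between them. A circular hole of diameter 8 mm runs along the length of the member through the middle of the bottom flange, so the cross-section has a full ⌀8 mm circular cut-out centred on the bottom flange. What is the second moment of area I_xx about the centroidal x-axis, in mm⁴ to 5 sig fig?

I_xx ≈ 5.5475 × 10⁷ mm⁴

Break the section into simple shapes (no overlaps), measuring from the bottom-left corner of the bounding box.
Bottom flange: 100 × 24, A = 2 400 mm², y = 12 mm, Ī = 115 200 mm⁴.
Web: 12 × 180, A = 2 160 mm², y = 114 mm, Ī = 5 832 000 mm⁴.
Top flange: 100 × 24, A = 2 400 mm², y = 216 mm, Ī = 115 200 mm⁴.
Hole (subtracted): ⌀8, A = 50.26548 mm², y = 12 mm, Ī = 201.0619 mm⁴.
Centroid: ȳ = ΣA·y / ΣA = 114.742 mm.
Transfer each piece to the centroidal x-axis using Ī + A·d² with d = y − 114.742:
  bottom flange: d = -102.742 mm → contributes +25 449 409 mm⁴
  web: d = -0.7420081 mm → contributes +5 833 189 mm⁴
  top flange: d = 101.258 mm → contributes +24 722 834 mm⁴
  hole: d = -102.742 mm → contributes −530799.5 mm⁴
Total I = 55 474 633 mm⁴.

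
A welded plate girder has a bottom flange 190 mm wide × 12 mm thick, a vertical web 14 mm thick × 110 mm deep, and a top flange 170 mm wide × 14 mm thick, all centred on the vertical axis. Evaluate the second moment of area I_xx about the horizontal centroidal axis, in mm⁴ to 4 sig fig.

Split into non-overlapping primitives; take the origin at the lower-left of the bounding box.
Bottom plate: 190 × 12, A = 2 280 mm², y = 6 mm, Ī = 27 360 mm⁴.
Web plate: 14 × 110, A = 1 540 mm², y = 67 mm, Ī = 1 552 833 mm⁴.
Top plate: 170 × 14, A = 2 380 mm², y = 129 mm, Ī = 38873.3 mm⁴.
Centroid: ȳ = ΣA·y / ΣA = 68.3677 mm.
Transfer each piece to the horizontal centroidal axis using Ī + A·d² with d = y − 68.3677:
  bottom plate: d = -62.3677 mm → contributes +8 895 956 mm⁴
  web plate: d = -1.36774 mm → contributes +1 555 714 mm⁴
  top plate: d = 60.6323 mm → contributes +8 788 398 mm⁴
Total I = 19 240 068 mm⁴.

I_xx ≈ 1.924 × 10⁷ mm⁴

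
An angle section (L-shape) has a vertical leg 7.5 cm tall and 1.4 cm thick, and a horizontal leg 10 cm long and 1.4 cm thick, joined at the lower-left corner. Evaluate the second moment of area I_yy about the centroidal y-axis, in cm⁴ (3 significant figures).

I_yy ≈ 216 cm⁴

Treat the section as a set of non-overlapping primitives; coordinates are from the bounding-box lower-left.
Vertical leg: 1.4 × 7.5, A = 10.5 cm², x = 0.7 cm, Ī = 1.715 cm⁴.
Horizontal leg (remainder): 8.6 × 1.4, A = 12.04 cm², x = 5.7 cm, Ī = 74.207 cm⁴.
Centroid: x̄ = ΣA·x / ΣA = 3.3708 cm.
Transfer each piece to the centroidal y-axis using Ī + A·d² with d = x − 3.3708:
  vertical leg: d = -2.6708 cm → contributes +76.614 cm⁴
  horizontal leg (remainder): d = 2.3292 cm → contributes +139.53 cm⁴
Total I = 216.14 cm⁴.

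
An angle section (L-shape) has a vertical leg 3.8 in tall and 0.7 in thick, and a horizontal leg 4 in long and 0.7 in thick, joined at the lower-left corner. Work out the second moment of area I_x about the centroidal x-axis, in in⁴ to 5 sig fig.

I_x ≈ 6.2655 in⁴

Decompose the section into non-overlapping parts with the origin at the bottom-left of its bounding rectangle.
Vertical leg: 0.7 × 3.8, A = 2.66 in², y = 1.9 in, Ī = 3.200867 in⁴.
Horizontal leg (remainder): 3.3 × 0.7, A = 2.31 in², y = 0.35 in, Ī = 0.094325 in⁴.
Centroid: ȳ = ΣA·y / ΣA = 1.179577 in.
Transfer each piece to the centroidal x-axis using Ī + A·d² with d = y − 1.179577:
  vertical leg: d = 0.7204225 in → contributes +4.58143 in⁴
  horizontal leg (remainder): d = -0.8295775 in → contributes +1.684064 in⁴
Total I = 6.265494 in⁴.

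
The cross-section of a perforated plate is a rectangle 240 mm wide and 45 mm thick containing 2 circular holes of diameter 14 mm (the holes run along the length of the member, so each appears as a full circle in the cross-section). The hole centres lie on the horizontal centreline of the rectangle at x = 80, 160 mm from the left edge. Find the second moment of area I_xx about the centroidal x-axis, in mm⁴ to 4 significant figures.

I_xx ≈ 1.819 × 10⁶ mm⁴

Treat the section as a set of non-overlapping primitives; coordinates are from the bounding-box lower-left.
Plate: 240 × 45, A = 10 800 mm², y = 22.5 mm, Ī = 1 822 500 mm⁴.
Hole 1 (subtracted): ⌀14, A = 153.938 mm², y = 22.5 mm, Ī = 1885.74 mm⁴.
Hole 2 (subtracted): ⌀14, A = 153.938 mm², y = 22.5 mm, Ī = 1885.74 mm⁴.
By symmetry the centroid is at mid-height, ȳ = 22.5 mm.
All pieces are centred on the centroidal x-axis, so I = ΣĪ (holes subtracted) = 1 818 729 mm⁴.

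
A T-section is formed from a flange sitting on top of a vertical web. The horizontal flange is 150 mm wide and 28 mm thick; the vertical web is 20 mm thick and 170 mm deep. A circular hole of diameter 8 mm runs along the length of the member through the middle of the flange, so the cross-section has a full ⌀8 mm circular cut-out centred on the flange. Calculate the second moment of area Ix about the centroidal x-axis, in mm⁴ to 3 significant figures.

Split into non-overlapping primitives; take the origin at the lower-left of the bounding box.
Flange: 150 × 28, A = 4 200 mm², y = 184 mm, Ī = 274 400 mm⁴.
Web: 20 × 170, A = 3 400 mm², y = 85 mm, Ī = 8 188 333 mm⁴.
Hole (subtracted): ⌀8, A = 50.265 mm², y = 184 mm, Ī = 201.06 mm⁴.
Centroid: ȳ = ΣA·y / ΣA = 139.42 mm.
Transfer each piece to the centroidal x-axis using Ī + A·d² with d = y − 139.42:
  flange: d = 44.584 mm → contributes +8 623 010 mm⁴
  web: d = -54.416 mm → contributes +18 255 948 mm⁴
  hole: d = 44.584 mm → contributes −100 117 mm⁴
Total I = 26 778 840 mm⁴.

Ix ≈ 2.68 × 10⁷ mm⁴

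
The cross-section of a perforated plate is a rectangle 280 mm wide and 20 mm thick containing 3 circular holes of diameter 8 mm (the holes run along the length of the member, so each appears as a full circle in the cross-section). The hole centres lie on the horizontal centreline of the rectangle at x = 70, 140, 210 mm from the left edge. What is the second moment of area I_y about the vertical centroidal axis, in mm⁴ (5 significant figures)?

Break the section into simple shapes (no overlaps), measuring from the bottom-left corner of the bounding box.
Plate: 280 × 20, A = 5 600 mm², x = 140 mm, Ī = 36 586 667 mm⁴.
Hole 1 (subtracted): ⌀8, A = 50.26548 mm², x = 70 mm, Ī = 201.0619 mm⁴.
Hole 2 (subtracted): ⌀8, A = 50.26548 mm², x = 140 mm, Ī = 201.0619 mm⁴.
Hole 3 (subtracted): ⌀8, A = 50.26548 mm², x = 210 mm, Ī = 201.0619 mm⁴.
By symmetry the centroid is at mid-width, x̄ = 140 mm.
Transfer each piece to the vertical centroidal axis using Ī + A·d² with d = x − 140:
  plate: d = 0 mm → contributes +36 586 667 mm⁴
  hole 1: d = -70 mm → contributes −246501.9 mm⁴
  hole 2: d = 0 mm → contributes −201.0619 mm⁴
  hole 3: d = 70 mm → contributes −246501.9 mm⁴
Total I = 36 093 462 mm⁴.

I_y ≈ 3.6093 × 10⁷ mm⁴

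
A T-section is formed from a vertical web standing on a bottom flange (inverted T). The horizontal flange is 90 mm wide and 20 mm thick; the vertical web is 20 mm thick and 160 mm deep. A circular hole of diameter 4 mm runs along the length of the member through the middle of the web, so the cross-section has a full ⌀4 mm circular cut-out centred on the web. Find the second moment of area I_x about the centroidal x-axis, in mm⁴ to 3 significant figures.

I_x ≈ 1.62 × 10⁷ mm⁴

Split into non-overlapping primitives; take the origin at the lower-left of the bounding box.
Flange: 90 × 20, A = 1 800 mm², y = 10 mm, Ī = 60 000 mm⁴.
Web: 20 × 160, A = 3 200 mm², y = 100 mm, Ī = 6 826 667 mm⁴.
Hole (subtracted): ⌀4, A = 12.566 mm², y = 100 mm, Ī = 12.566 mm⁴.
Centroid: ȳ = ΣA·y / ΣA = 67.518 mm.
Transfer each piece to the centroidal x-axis using Ī + A·d² with d = y − 67.518:
  flange: d = -57.518 mm → contributes +6 015 052 mm⁴
  web: d = 32.482 mm → contributes +10 202 848 mm⁴
  hole: d = 32.482 mm → contributes −13 271 mm⁴
Total I = 16 204 629 mm⁴.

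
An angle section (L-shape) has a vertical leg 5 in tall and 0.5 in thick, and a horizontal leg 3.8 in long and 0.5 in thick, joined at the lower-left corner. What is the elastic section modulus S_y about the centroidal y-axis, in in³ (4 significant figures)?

Break the section into simple shapes (no overlaps), measuring from the bottom-left corner of the bounding box.
Vertical leg: 0.5 × 5, A = 2.5 in², x = 0.25 in, Ī = 0.0520833 in⁴.
Horizontal leg (remainder): 3.3 × 0.5, A = 1.65 in², x = 2.15 in, Ī = 1.49738 in⁴.
Centroid: x̄ = ΣA·x / ΣA = 1.00542 in.
Transfer each piece to the centroidal y-axis using Ī + A·d² with d = x − 1.00542:
  vertical leg: d = -0.755422 in → contributes +1.47874 in⁴
  horizontal leg (remainder): d = 1.14458 in → contributes +3.65897 in⁴
Total I = 5.13771 in⁴.
Extreme fibre distance c = 2.79458 in; S = I/c = 1.83846 in³.

S_y ≈ 1.838 in³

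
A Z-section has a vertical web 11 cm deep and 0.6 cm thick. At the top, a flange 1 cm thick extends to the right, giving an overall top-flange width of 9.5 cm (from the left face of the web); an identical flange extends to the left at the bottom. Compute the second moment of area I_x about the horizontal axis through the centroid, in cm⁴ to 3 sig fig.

I_x ≈ 513 cm⁴

Break the section into simple shapes (no overlaps), measuring from the bottom-left corner of the bounding box.
Web: 0.6 × 11, A = 6.6 cm², y = 5.5 cm, Ī = 66.55 cm⁴.
Top flange (beyond web): 8.9 × 1, A = 8.9 cm², y = 10.5 cm, Ī = 0.74167 cm⁴.
Bottom flange (beyond web): 8.9 × 1, A = 8.9 cm², y = 0.5 cm, Ī = 0.74167 cm⁴.
Centroid: ȳ = ΣA·y / ΣA = 5.5 cm.
Transfer each piece to the horizontal axis through the centroid using Ī + A·d² with d = y − 5.5:
  web: d = 0 cm → contributes +66.55 cm⁴
  top flange (beyond web): d = 5 cm → contributes +223.24 cm⁴
  bottom flange (beyond web): d = -5 cm → contributes +223.24 cm⁴
Total I = 513.03 cm⁴.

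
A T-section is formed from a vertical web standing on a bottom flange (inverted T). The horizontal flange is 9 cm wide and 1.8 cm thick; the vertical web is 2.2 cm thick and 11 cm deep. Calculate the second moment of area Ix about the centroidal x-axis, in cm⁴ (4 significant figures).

Ix ≈ 645.9 cm⁴

Break the section into simple shapes (no overlaps), measuring from the bottom-left corner of the bounding box.
Flange: 9 × 1.8, A = 16.2 cm², y = 0.9 cm, Ī = 4.374 cm⁴.
Web: 2.2 × 11, A = 24.2 cm², y = 7.3 cm, Ī = 244.017 cm⁴.
Centroid: ȳ = ΣA·y / ΣA = 4.73366 cm.
Transfer each piece to the centroidal x-axis using Ī + A·d² with d = y − 4.73366:
  flange: d = -3.83366 cm → contributes +242.465 cm⁴
  web: d = 2.56634 cm → contributes +403.4 cm⁴
Total I = 645.865 cm⁴.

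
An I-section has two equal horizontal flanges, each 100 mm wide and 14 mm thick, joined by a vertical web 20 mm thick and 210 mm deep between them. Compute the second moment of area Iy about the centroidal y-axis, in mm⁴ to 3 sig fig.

Iy ≈ 2.47 × 10⁶ mm⁴

Decompose the section into non-overlapping parts with the origin at the bottom-left of its bounding rectangle.
Bottom flange: 100 × 14, A = 1 400 mm², x = 50 mm, Ī = 1 166 667 mm⁴.
Web: 20 × 210, A = 4 200 mm², x = 50 mm, Ī = 140 000 mm⁴.
Top flange: 100 × 14, A = 1 400 mm², x = 50 mm, Ī = 1 166 667 mm⁴.
By symmetry the centroid is at mid-width, x̄ = 50 mm.
All pieces are centred on the centroidal y-axis, so I = ΣĪ = 2 473 333 mm⁴.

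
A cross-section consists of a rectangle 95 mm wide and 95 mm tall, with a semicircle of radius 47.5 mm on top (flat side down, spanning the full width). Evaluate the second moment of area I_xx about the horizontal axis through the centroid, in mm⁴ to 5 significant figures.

Break the section into simple shapes (no overlaps), measuring from the bottom-left corner of the bounding box.
Rectangular body: 95 × 95, A = 9 025 mm², y = 47.5 mm, Ī = 6 787 552 mm⁴.
Semicircular cap: semicircle r = 47.5, A = 3544.109 mm², y = 115.1596 mm, Ī = 558735.8 mm⁴.
Centroid: ȳ = ΣA·y / ΣA = 66.57797 mm.
Transfer each piece to the horizontal axis through the centroid using Ī + A·d² with d = y − 66.57797:
  rectangular body: d = -19.07797 mm → contributes +10 072 372 mm⁴
  semicircular cap: d = 48.58165 mm → contributes +8 923 462 mm⁴
Total I = 18 995 834 mm⁴.

I_xx ≈ 1.8996 × 10⁷ mm⁴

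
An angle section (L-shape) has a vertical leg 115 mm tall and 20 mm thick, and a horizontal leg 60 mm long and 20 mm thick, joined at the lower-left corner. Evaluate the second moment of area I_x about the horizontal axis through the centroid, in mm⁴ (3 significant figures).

Split into non-overlapping primitives; take the origin at the lower-left of the bounding box.
Vertical leg: 20 × 115, A = 2 300 mm², y = 57.5 mm, Ī = 2 534 792 mm⁴.
Horizontal leg (remainder): 40 × 20, A = 800 mm², y = 10 mm, Ī = 26 667 mm⁴.
Centroid: ȳ = ΣA·y / ΣA = 45.242 mm.
Transfer each piece to the horizontal axis through the centroid using Ī + A·d² with d = y − 45.242:
  vertical leg: d = 12.258 mm → contributes +2 880 390 mm⁴
  horizontal leg (remainder): d = -35.242 mm → contributes +1 020 262 mm⁴
Total I = 3 900 652 mm⁴.

I_x ≈ 3.90 × 10⁶ mm⁴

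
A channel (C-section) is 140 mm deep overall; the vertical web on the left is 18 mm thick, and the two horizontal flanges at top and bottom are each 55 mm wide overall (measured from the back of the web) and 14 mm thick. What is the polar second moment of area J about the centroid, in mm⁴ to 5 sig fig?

Break the section into simple shapes (no overlaps), measuring from the bottom-left corner of the bounding box.
Web: 18 × 140, A = 2 520 mm², y = 70 mm, Ī = 4 116 000 mm⁴.
Top flange (beyond web): 37 × 14, A = 518 mm², y = 133 mm, Ī = 8460.667 mm⁴.
Bottom flange (beyond web): 37 × 14, A = 518 mm², y = 7 mm, Ī = 8460.667 mm⁴.
By symmetry the centroid is at mid-height, ȳ = 70 mm.
Transfer each piece to the centroidal x-axis using Ī + A·d² with d = y − 70:
  web: d = 0 mm → contributes +4 116 000 mm⁴
  top flange (beyond web): d = 63 mm → contributes +2 064 403 mm⁴
  bottom flange (beyond web): d = -63 mm → contributes +2 064 403 mm⁴
Total I = 8 244 805 mm⁴.
For the y-axis: x̄ = 17.01181 mm.
Repeating about the centroidal y-axis gives I_y = 741448.8 mm⁴.
Polar second moment: J = I_x + I_y = 8 986 254 mm⁴.

J ≈ 8.9863 × 10⁶ mm⁴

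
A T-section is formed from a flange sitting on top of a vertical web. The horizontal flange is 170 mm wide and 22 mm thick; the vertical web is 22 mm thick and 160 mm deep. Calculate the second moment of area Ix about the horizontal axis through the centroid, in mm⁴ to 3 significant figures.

Ix ≈ 2.27 × 10⁷ mm⁴

Break the section into simple shapes (no overlaps), measuring from the bottom-left corner of the bounding box.
Flange: 170 × 22, A = 3 740 mm², y = 171 mm, Ī = 150 847 mm⁴.
Web: 22 × 160, A = 3 520 mm², y = 80 mm, Ī = 7 509 333 mm⁴.
Centroid: ȳ = ΣA·y / ΣA = 126.88 mm.
Transfer each piece to the horizontal axis through the centroid using Ī + A·d² with d = y − 126.88:
  flange: d = 44.121 mm → contributes +7 431 435 mm⁴
  web: d = -46.879 mm → contributes +15 244 958 mm⁴
Total I = 22 676 393 mm⁴.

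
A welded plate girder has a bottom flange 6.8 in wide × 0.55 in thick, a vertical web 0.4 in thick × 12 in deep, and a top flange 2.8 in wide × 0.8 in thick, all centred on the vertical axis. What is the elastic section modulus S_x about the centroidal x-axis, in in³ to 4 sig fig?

S_x ≈ 37.80 in³

Decompose the section into non-overlapping parts with the origin at the bottom-left of its bounding rectangle.
Bottom plate: 6.8 × 0.55, A = 3.74 in², y = 0.275 in, Ī = 0.0942792 in⁴.
Web plate: 0.4 × 12, A = 4.8 in², y = 6.55 in, Ī = 57.6 in⁴.
Top plate: 2.8 × 0.8, A = 2.24 in², y = 12.95 in, Ī = 0.119467 in⁴.
Centroid: ȳ = ΣA·y / ΣA = 5.70283 in.
Transfer each piece to the centroidal x-axis using Ī + A·d² with d = y − 5.70283:
  bottom plate: d = -5.42783 in → contributes +110.28 in⁴
  web plate: d = 0.847171 in → contributes +61.045 in⁴
  top plate: d = 7.24717 in → contributes +117.768 in⁴
Total I = 289.092 in⁴.
Extreme fibre distance c = 7.64717 in; S = I/c = 37.8038 in³.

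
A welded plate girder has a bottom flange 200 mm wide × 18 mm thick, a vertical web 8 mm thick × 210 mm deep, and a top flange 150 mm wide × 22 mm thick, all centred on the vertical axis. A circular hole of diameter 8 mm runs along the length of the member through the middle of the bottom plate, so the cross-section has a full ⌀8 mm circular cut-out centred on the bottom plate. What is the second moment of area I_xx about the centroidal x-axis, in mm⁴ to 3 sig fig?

Treat the section as a set of non-overlapping primitives; coordinates are from the bounding-box lower-left.
Bottom plate: 200 × 18, A = 3 600 mm², y = 9 mm, Ī = 97 200 mm⁴.
Web plate: 8 × 210, A = 1 680 mm², y = 123 mm, Ī = 6 174 000 mm⁴.
Top plate: 150 × 22, A = 3 300 mm², y = 239 mm, Ī = 133 100 mm⁴.
Hole (subtracted): ⌀8, A = 50.265 mm², y = 9 mm, Ī = 201.06 mm⁴.
Centroid: ȳ = ΣA·y / ΣA = 120.44 mm.
Transfer each piece to the centroidal x-axis using Ī + A·d² with d = y − 120.44:
  bottom plate: d = -111.44 mm → contributes +44 801 983 mm⁴
  web plate: d = 2.5639 mm → contributes +6 185 044 mm⁴
  top plate: d = 118.56 mm → contributes +46 522 547 mm⁴
  hole: d = -111.44 mm → contributes −624 398 mm⁴
Total I = 96 885 176 mm⁴.

I_xx ≈ 9.69 × 10⁷ mm⁴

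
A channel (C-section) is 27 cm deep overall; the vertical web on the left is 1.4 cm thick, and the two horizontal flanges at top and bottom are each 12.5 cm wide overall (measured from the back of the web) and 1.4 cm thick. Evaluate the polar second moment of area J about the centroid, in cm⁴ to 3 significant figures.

Treat the section as a set of non-overlapping primitives; coordinates are from the bounding-box lower-left.
Web: 1.4 × 27, A = 37.8 cm², y = 13.5 cm, Ī = 2296.4 cm⁴.
Top flange (beyond web): 11.1 × 1.4, A = 15.54 cm², y = 26.3 cm, Ī = 2.5382 cm⁴.
Bottom flange (beyond web): 11.1 × 1.4, A = 15.54 cm², y = 0.7 cm, Ī = 2.5382 cm⁴.
By symmetry the centroid is at mid-height, ȳ = 13.5 cm.
Transfer each piece to the centroidal x-axis using Ī + A·d² with d = y − 13.5:
  web: d = 0 cm → contributes +2296.4 cm⁴
  top flange (beyond web): d = 12.8 cm → contributes +2548.6 cm⁴
  bottom flange (beyond web): d = -12.8 cm → contributes +2548.6 cm⁴
Total I = 7393.6 cm⁴.
For the y-axis: x̄ = 3.5201 cm.
Repeating about the centroidal y-axis gives I_y = 991.54 cm⁴.
Polar second moment: J = I_x + I_y = 8385.1 cm⁴.

J ≈ 8390 cm⁴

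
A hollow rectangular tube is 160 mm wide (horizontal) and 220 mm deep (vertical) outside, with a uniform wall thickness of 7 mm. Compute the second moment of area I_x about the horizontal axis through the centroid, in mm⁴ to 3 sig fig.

Decompose the section into non-overlapping parts with the origin at the bottom-left of its bounding rectangle.
Outer rectangle: 160 × 220, A = 35 200 mm², y = 110 mm, Ī = 141 973 333 mm⁴.
Inner void (subtracted): 146 × 206, A = 30 076 mm², y = 110 mm, Ī = 106 358 761 mm⁴.
By symmetry the centroid is at mid-height, ȳ = 110 mm.
All pieces are centred on the horizontal axis through the centroid, so I = ΣĪ (holes subtracted) = 35 614 572 mm⁴.

I_x ≈ 3.56 × 10⁷ mm⁴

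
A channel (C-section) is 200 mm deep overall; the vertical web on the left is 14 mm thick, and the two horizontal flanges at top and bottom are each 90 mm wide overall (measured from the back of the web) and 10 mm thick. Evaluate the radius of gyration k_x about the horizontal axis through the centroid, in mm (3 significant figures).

Decompose the section into non-overlapping parts with the origin at the bottom-left of its bounding rectangle.
Web: 14 × 200, A = 2 800 mm², y = 100 mm, Ī = 9 333 333 mm⁴.
Top flange (beyond web): 76 × 10, A = 760 mm², y = 195 mm, Ī = 6333.3 mm⁴.
Bottom flange (beyond web): 76 × 10, A = 760 mm², y = 5 mm, Ī = 6333.3 mm⁴.
By symmetry the centroid is at mid-height, ȳ = 100 mm.
Transfer each piece to the horizontal axis through the centroid using Ī + A·d² with d = y − 100:
  web: d = 0 mm → contributes +9 333 333 mm⁴
  top flange (beyond web): d = 95 mm → contributes +6 865 333 mm⁴
  bottom flange (beyond web): d = -95 mm → contributes +6 865 333 mm⁴
Total I = 23 064 000 mm⁴.
Radius of gyration: k = √(I/A) = √(23 064 000 / 4 320) = 73.068 mm.

k_x ≈ 73.1 mm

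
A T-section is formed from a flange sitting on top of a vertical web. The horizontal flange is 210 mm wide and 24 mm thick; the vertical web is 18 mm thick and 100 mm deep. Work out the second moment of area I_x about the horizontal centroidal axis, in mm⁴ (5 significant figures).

I_x ≈ 6.8403 × 10⁶ mm⁴

Break the section into simple shapes (no overlaps), measuring from the bottom-left corner of the bounding box.
Flange: 210 × 24, A = 5 040 mm², y = 112 mm, Ī = 241 920 mm⁴.
Web: 18 × 100, A = 1 800 mm², y = 50 mm, Ī = 1 500 000 mm⁴.
Centroid: ȳ = ΣA·y / ΣA = 95.68421 mm.
Transfer each piece to the horizontal centroidal axis using Ī + A·d² with d = y − 95.68421:
  flange: d = 16.31579 mm → contributes +1 583 593 mm⁴
  web: d = -45.68421 mm → contributes +5 256 685 mm⁴
Total I = 6 840 278 mm⁴.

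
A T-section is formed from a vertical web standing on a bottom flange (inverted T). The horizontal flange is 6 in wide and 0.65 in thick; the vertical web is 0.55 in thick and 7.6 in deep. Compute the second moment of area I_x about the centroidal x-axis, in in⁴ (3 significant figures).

I_x ≈ 54.6 in⁴

Break the section into simple shapes (no overlaps), measuring from the bottom-left corner of the bounding box.
Flange: 6 × 0.65, A = 3.9 in², y = 0.325 in, Ī = 0.13731 in⁴.
Web: 0.55 × 7.6, A = 4.18 in², y = 4.45 in, Ī = 20.12 in⁴.
Centroid: ȳ = ΣA·y / ΣA = 2.459 in.
Transfer each piece to the centroidal x-axis using Ī + A·d² with d = y − 2.459:
  flange: d = -2.134 in → contributes +17.897 in⁴
  web: d = 1.991 in → contributes +36.69 in⁴
Total I = 54.587 in⁴.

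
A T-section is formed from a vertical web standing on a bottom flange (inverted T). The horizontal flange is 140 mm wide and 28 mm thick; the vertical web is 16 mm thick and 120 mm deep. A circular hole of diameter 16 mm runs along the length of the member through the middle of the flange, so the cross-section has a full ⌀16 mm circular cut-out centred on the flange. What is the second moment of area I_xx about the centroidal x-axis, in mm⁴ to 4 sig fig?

I_xx ≈ 9.491 × 10⁶ mm⁴

Treat the section as a set of non-overlapping primitives; coordinates are from the bounding-box lower-left.
Flange: 140 × 28, A = 3 920 mm², y = 14 mm, Ī = 256 107 mm⁴.
Web: 16 × 120, A = 1 920 mm², y = 88 mm, Ī = 2 304 000 mm⁴.
Hole (subtracted): ⌀16, A = 201.062 mm², y = 14 mm, Ī = 3216.99 mm⁴.
Centroid: ȳ = ΣA·y / ΣA = 39.1962 mm.
Transfer each piece to the centroidal x-axis using Ī + A·d² with d = y − 39.1962:
  flange: d = -25.1962 mm → contributes +2 744 719 mm⁴
  web: d = 48.8038 mm → contributes +6 877 071 mm⁴
  hole: d = -25.1962 mm → contributes −130 861 mm⁴
Total I = 9 490 929 mm⁴.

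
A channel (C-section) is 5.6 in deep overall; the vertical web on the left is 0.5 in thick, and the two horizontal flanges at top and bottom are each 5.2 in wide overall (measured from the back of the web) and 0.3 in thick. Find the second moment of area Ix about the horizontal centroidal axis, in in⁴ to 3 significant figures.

Ix ≈ 27.1 in⁴

Treat the section as a set of non-overlapping primitives; coordinates are from the bounding-box lower-left.
Web: 0.5 × 5.6, A = 2.8 in², y = 2.8 in, Ī = 7.3173 in⁴.
Top flange (beyond web): 4.7 × 0.3, A = 1.41 in², y = 5.45 in, Ī = 0.010575 in⁴.
Bottom flange (beyond web): 4.7 × 0.3, A = 1.41 in², y = 0.15 in, Ī = 0.010575 in⁴.
By symmetry the centroid is at mid-height, ȳ = 2.8 in.
Transfer each piece to the horizontal centroidal axis using Ī + A·d² with d = y − 2.8:
  web: d = 0 in → contributes +7.3173 in⁴
  top flange (beyond web): d = 2.65 in → contributes +9.9123 in⁴
  bottom flange (beyond web): d = -2.65 in → contributes +9.9123 in⁴
Total I = 27.142 in⁴.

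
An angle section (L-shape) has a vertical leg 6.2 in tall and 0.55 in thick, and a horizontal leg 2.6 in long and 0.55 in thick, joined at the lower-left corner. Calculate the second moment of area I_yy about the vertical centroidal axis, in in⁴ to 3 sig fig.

I_yy ≈ 1.91 in⁴

Split into non-overlapping primitives; take the origin at the lower-left of the bounding box.
Vertical leg: 0.55 × 6.2, A = 3.41 in², x = 0.275 in, Ī = 0.08596 in⁴.
Horizontal leg (remainder): 2.05 × 0.55, A = 1.1275 in², x = 1.575 in, Ī = 0.39486 in⁴.
Centroid: x̄ = ΣA·x / ΣA = 0.59803 in.
Transfer each piece to the vertical centroidal axis using Ī + A·d² with d = x − 0.59803:
  vertical leg: d = -0.32303 in → contributes +0.44179 in⁴
  horizontal leg (remainder): d = 0.97697 in → contributes +1.471 in⁴
Total I = 1.9128 in⁴.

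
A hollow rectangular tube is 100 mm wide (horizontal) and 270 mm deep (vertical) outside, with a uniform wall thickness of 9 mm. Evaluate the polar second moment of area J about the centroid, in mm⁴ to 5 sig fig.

J ≈ 6.5592 × 10⁷ mm⁴

Break the section into simple shapes (no overlaps), measuring from the bottom-left corner of the bounding box.
Outer rectangle: 100 × 270, A = 27 000 mm², y = 135 mm, Ī = 164 025 000 mm⁴.
Inner void (subtracted): 82 × 252, A = 20 664 mm², y = 135 mm, Ī = 109 353 888 mm⁴.
By symmetry the centroid is at mid-height, ȳ = 135 mm.
All pieces are centred on the centroidal x-axis, so I = ΣĪ (holes subtracted) = 54 671 112 mm⁴.
Repeating about the centroidal y-axis gives I_y = 10 921 272 mm⁴.
Polar second moment: J = I_x + I_y = 65 592 384 mm⁴.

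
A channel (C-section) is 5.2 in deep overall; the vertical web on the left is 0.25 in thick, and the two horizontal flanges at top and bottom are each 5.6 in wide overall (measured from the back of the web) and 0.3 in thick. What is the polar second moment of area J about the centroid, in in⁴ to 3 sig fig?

Decompose the section into non-overlapping parts with the origin at the bottom-left of its bounding rectangle.
Web: 0.25 × 5.2, A = 1.3 in², y = 2.6 in, Ī = 2.9293 in⁴.
Top flange (beyond web): 5.35 × 0.3, A = 1.605 in², y = 5.05 in, Ī = 0.012038 in⁴.
Bottom flange (beyond web): 5.35 × 0.3, A = 1.605 in², y = 0.15 in, Ī = 0.012038 in⁴.
By symmetry the centroid is at mid-height, ȳ = 2.6 in.
Transfer each piece to the centroidal x-axis using Ī + A·d² with d = y − 2.6:
  web: d = 0 in → contributes +2.9293 in⁴
  top flange (beyond web): d = 2.45 in → contributes +9.6461 in⁴
  bottom flange (beyond web): d = -2.45 in → contributes +9.6461 in⁴
Total I = 22.221 in⁴.
For the y-axis: x̄ = 2.1179 in.
Repeating about the centroidal y-axis gives I_y = 14.917 in⁴.
Polar second moment: J = I_x + I_y = 37.139 in⁴.

J ≈ 37.1 in⁴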